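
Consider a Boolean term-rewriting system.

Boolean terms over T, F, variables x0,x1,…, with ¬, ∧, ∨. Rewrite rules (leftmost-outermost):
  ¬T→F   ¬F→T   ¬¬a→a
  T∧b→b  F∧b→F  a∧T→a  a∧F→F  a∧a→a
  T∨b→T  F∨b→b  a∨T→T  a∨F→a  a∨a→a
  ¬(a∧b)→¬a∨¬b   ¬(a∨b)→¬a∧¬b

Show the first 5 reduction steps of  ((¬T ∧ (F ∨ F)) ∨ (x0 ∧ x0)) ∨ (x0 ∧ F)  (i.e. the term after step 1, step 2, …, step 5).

  start: ((¬T ∧ (F ∨ F)) ∨ (x0 ∧ x0)) ∨ (x0 ∧ F)
  [1] ((F ∧ (F ∨ F)) ∨ (x0 ∧ x0)) ∨ (x0 ∧ F)
  [2] (F ∨ (x0 ∧ x0)) ∨ (x0 ∧ F)
  [3] (x0 ∧ x0) ∨ (x0 ∧ F)
  [4] x0 ∨ (x0 ∧ F)
  [5] x0 ∨ F

Answer: after 5 steps: x0 ∨ F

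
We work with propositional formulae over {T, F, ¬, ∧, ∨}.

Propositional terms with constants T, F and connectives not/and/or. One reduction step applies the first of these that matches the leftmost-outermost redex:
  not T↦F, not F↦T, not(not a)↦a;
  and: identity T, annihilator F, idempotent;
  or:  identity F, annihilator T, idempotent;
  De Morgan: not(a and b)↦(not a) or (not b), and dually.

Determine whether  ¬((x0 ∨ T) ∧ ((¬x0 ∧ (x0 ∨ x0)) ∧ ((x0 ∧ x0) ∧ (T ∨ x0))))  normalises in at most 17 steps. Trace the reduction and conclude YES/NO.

  start: ¬((x0 ∨ T) ∧ ((¬x0 ∧ (x0 ∨ x0)) ∧ ((x0 ∧ x0) ∧ (T ∨ x0))))
  step 1: ¬(x0 ∨ T) ∨ ¬((¬x0 ∧ (x0 ∨ x0)) ∧ ((x0 ∧ x0) ∧ (T ∨ x0)))
  step 2: (¬x0 ∧ ¬T) ∨ ¬((¬x0 ∧ (x0 ∨ x0)) ∧ ((x0 ∧ x0) ∧ (T ∨ x0)))
  step 3: (¬x0 ∧ F) ∨ ¬((¬x0 ∧ (x0 ∨ x0)) ∧ ((x0 ∧ x0) ∧ (T ∨ x0)))
  step 4: F ∨ ¬((¬x0 ∧ (x0 ∨ x0)) ∧ ((x0 ∧ x0) ∧ (T ∨ x0)))
  step 5: ¬((¬x0 ∧ (x0 ∨ x0)) ∧ ((x0 ∧ x0) ∧ (T ∨ x0)))
  step 6: ¬(¬x0 ∧ (x0 ∨ x0)) ∨ ¬((x0 ∧ x0) ∧ (T ∨ x0))
  step 7: (¬¬x0 ∨ ¬(x0 ∨ x0)) ∨ ¬((x0 ∧ x0) ∧ (T ∨ x0))
  step 8: (x0 ∨ ¬(x0 ∨ x0)) ∨ ¬((x0 ∧ x0) ∧ (T ∨ x0))
  step 9: (x0 ∨ (¬x0 ∧ ¬x0)) ∨ ¬((x0 ∧ x0) ∧ (T ∨ x0))
  step 10: (x0 ∨ ¬x0) ∨ ¬((x0 ∧ x0) ∧ (T ∨ x0))
  step 11: (x0 ∨ ¬x0) ∨ (¬(x0 ∧ x0) ∨ ¬(T ∨ x0))
  step 12: (x0 ∨ ¬x0) ∨ ((¬x0 ∨ ¬x0) ∨ ¬(T ∨ x0))
  step 13: (x0 ∨ ¬x0) ∨ (¬x0 ∨ ¬(T ∨ x0))
  step 14: (x0 ∨ ¬x0) ∨ (¬x0 ∨ (¬T ∧ ¬x0))
  step 15: (x0 ∨ ¬x0) ∨ (¬x0 ∨ (F ∧ ¬x0))
  step 16: (x0 ∨ ¬x0) ∨ (¬x0 ∨ F)
  step 17: (x0 ∨ ¬x0) ∨ ¬x0

Answer: YES — reaches normal form (x0 ∨ ¬x0) ∨ ¬x0 in 17 ≤ 17 steps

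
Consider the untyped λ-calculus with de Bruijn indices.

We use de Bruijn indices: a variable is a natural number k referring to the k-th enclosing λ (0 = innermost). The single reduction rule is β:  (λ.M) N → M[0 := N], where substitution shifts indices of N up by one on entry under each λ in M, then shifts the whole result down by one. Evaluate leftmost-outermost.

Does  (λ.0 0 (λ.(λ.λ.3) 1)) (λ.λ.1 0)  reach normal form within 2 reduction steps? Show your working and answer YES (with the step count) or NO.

  start: (λ.0 0 (λ.(λ.λ.3) 1)) (λ.λ.1 0)
  [1] (λ.λ.1 0) (λ.λ.1 0) (λ.(λ.λ.λ.λ.1 0) (λ.λ.1 0))
  [2] (λ.(λ.λ.1 0) 0) (λ.(λ.λ.λ.λ.1 0) (λ.λ.1 0))

Answer: NO — after 2 steps the term is (λ.(λ.λ.1 0) 0) (λ.(λ.λ.λ.λ.1 0) (λ.λ.1 0)), not yet normal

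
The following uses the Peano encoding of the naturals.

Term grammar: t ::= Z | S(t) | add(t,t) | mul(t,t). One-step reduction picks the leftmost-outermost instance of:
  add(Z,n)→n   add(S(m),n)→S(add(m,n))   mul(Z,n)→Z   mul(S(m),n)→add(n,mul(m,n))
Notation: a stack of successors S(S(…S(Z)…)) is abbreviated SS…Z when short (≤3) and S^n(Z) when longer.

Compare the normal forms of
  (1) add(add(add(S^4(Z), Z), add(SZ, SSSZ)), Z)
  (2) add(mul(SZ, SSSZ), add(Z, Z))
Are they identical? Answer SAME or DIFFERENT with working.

Term A:
  start: add(add(add(S^4(Z), Z), add(SZ, SSSZ)), Z)
  step 1: add(add(S(add(SSSZ, Z)), add(SZ, SSSZ)), Z)
  step 2: add(S(add(add(SSSZ, Z), add(SZ, SSSZ))), Z)
  step 3: S(add(add(add(SSSZ, Z), add(SZ, SSSZ)), Z))
  step 4: S(add(add(S(add(SSZ, Z)), add(SZ, SSSZ)), Z))
  step 5: S(add(S(add(add(SSZ, Z), add(SZ, SSSZ))), Z))
  step 6: S(S(add(add(add(SSZ, Z), add(SZ, SSSZ)), Z)))
  step 7: S(S(add(add(S(add(SZ, Z)), add(SZ, SSSZ)), Z)))
  step 8: S(S(add(S(add(add(SZ, Z), add(SZ, SSSZ))), Z)))
  step 9: S(S(S(add(add(add(SZ, Z), add(SZ, SSSZ)), Z))))
  step 10: S(S(S(add(add(S(add(Z, Z)), add(SZ, SSSZ)), Z))))
  step 11: S(S(S(add(S(add(add(Z, Z), add(SZ, SSSZ))), Z))))
  step 12: S(S(S(S(add(add(add(Z, Z), add(SZ, SSSZ)), Z)))))
  step 13: S(S(S(S(add(add(Z, add(SZ, SSSZ)), Z)))))
  step 14: S(S(S(S(add(add(SZ, SSSZ), Z)))))
  step 15: S(S(S(S(add(S(add(Z, SSSZ)), Z)))))
  step 16: S(S(S(S(S(add(add(Z, SSSZ), Z))))))
  step 17: S(S(S(S(S(add(SSSZ, Z))))))
  step 18: S(S(S(S(S(S(add(SSZ, Z)))))))
  step 19: S(S(S(S(S(S(S(add(SZ, Z))))))))
  step 20: S(S(S(S(S(S(S(S(add(Z, Z)))))))))
  step 21: S^8(Z)

Term B:
  start: add(mul(SZ, SSSZ), add(Z, Z))
  step 1: add(add(SSSZ, mul(Z, SSSZ)), add(Z, Z))
  step 2: add(S(add(SSZ, mul(Z, SSSZ))), add(Z, Z))
  step 3: S(add(add(SSZ, mul(Z, SSSZ)), add(Z, Z)))
  step 4: S(add(S(add(SZ, mul(Z, SSSZ))), add(Z, Z)))
  step 5: S(S(add(add(SZ, mul(Z, SSSZ)), add(Z, Z))))
  step 6: S(S(add(S(add(Z, mul(Z, SSSZ))), add(Z, Z))))
  step 7: S(S(S(add(add(Z, mul(Z, SSSZ)), add(Z, Z)))))
  step 8: S(S(S(add(mul(Z, SSSZ), add(Z, Z)))))
  step 9: S(S(S(add(Z, add(Z, Z)))))
  step 10: S(S(S(add(Z, Z))))
  step 11: SSSZ

Answer: DIFFERENT — A ⇓ S^8(Z), B ⇓ SSSZ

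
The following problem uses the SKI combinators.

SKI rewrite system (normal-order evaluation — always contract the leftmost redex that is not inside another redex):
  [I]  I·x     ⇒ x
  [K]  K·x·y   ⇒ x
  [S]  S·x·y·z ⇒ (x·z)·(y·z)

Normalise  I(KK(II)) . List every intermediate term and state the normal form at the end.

Answer: normal form = K  (in 2 steps)

Derivation:
  start: I(KK(II))
  →1  KK(II)
  →2  K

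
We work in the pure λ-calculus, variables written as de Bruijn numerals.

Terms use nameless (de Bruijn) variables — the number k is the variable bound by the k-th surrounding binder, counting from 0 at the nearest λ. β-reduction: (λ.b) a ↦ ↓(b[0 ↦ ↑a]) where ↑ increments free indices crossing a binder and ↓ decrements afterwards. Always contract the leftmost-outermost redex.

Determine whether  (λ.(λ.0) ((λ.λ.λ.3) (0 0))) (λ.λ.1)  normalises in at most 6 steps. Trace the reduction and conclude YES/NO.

Answer: YES — reaches normal form λ.λ.λ.λ.1 in 3 ≤ 6 steps

Reduction:
  start: (λ.(λ.0) ((λ.λ.λ.3) (0 0))) (λ.λ.1)
  [1] (λ.0) ((λ.λ.λ.λ.λ.1) ((λ.λ.1) (λ.λ.1)))
  [2] (λ.λ.λ.λ.λ.1) ((λ.λ.1) (λ.λ.1))
  [3] λ.λ.λ.λ.1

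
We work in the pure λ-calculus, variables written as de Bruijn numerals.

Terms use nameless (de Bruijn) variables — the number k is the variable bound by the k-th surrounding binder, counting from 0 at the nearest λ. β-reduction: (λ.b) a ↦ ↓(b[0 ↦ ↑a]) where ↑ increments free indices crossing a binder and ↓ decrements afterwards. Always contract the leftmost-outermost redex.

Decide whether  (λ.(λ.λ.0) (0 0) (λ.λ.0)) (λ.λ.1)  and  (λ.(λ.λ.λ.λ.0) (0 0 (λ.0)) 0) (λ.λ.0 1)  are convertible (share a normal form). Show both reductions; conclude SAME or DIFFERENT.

Term A:
  start: (λ.(λ.λ.0) (0 0) (λ.λ.0)) (λ.λ.1)
  →1  (λ.λ.0) ((λ.λ.1) (λ.λ.1)) (λ.λ.0)
  →2  (λ.0) (λ.λ.0)
  →3  λ.λ.0

Term B:
  start: (λ.(λ.λ.λ.λ.0) (0 0 (λ.0)) 0) (λ.λ.0 1)
  →1  (λ.λ.λ.λ.0) ((λ.λ.0 1) (λ.λ.0 1) (λ.0)) (λ.λ.0 1)
  →2  (λ.λ.λ.0) (λ.λ.0 1)
  →3  λ.λ.0

Answer: SAME — A ⇓ λ.λ.0, B ⇓ λ.λ.0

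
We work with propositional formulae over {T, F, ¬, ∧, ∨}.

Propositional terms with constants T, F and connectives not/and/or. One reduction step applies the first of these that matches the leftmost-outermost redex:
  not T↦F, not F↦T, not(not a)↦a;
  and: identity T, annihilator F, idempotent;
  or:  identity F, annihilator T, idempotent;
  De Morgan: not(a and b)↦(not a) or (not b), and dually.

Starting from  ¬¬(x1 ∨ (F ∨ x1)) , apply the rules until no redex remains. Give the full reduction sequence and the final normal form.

  start: ¬¬(x1 ∨ (F ∨ x1))
  →1  x1 ∨ (F ∨ x1)
  →2  x1 ∨ x1
  →3  x1

Answer: normal form = x1  (in 3 steps)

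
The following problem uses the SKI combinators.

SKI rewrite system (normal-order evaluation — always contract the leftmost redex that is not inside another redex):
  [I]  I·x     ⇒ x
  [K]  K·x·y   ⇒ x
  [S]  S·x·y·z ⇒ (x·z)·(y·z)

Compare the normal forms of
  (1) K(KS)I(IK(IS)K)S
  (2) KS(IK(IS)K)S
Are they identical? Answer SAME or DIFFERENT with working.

Answer: SAME — A ⇓ SS, B ⇓ SS

Derivation:
Term A:
  start: K(KS)I(IK(IS)K)S
  step 1: KS(IK(IS)K)S
  step 2: SS

Term B:
  start: KS(IK(IS)K)S
  step 1: SS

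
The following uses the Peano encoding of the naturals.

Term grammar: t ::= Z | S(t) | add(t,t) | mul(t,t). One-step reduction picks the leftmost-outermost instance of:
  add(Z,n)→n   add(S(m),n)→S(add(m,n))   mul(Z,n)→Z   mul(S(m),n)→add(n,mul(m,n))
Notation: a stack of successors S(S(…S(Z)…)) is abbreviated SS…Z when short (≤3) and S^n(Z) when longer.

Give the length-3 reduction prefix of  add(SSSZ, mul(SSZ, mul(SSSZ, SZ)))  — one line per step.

Answer: after 3 steps: S(S(S(add(Z, mul(SSZ, mul(SSSZ, SZ))))))

Working:
  start: add(SSSZ, mul(SSZ, mul(SSSZ, SZ)))
  [1] S(add(SSZ, mul(SSZ, mul(SSSZ, SZ))))
  [2] S(S(add(SZ, mul(SSZ, mul(SSSZ, SZ)))))
  [3] S(S(S(add(Z, mul(SSZ, mul(SSSZ, SZ))))))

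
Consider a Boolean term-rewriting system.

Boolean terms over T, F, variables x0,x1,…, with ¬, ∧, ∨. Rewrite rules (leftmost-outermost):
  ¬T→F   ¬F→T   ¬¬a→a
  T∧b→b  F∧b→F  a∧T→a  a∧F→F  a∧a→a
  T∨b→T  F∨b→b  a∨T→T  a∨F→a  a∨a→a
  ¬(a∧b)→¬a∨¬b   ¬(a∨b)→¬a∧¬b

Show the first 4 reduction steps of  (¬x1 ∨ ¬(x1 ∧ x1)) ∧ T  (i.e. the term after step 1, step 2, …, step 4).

Answer: after 4 steps: ¬x1

Reduction:
  start: (¬x1 ∨ ¬(x1 ∧ x1)) ∧ T
  →1  ¬x1 ∨ ¬(x1 ∧ x1)
  →2  ¬x1 ∨ (¬x1 ∨ ¬x1)
  →3  ¬x1 ∨ ¬x1
  →4  ¬x1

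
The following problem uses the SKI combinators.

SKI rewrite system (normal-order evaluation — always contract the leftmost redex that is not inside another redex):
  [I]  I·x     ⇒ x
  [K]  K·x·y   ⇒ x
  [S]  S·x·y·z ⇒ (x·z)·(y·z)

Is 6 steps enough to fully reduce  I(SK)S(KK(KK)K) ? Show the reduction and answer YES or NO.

  start: I(SK)S(KK(KK)K)
  [1] SKS(KK(KK)K)
  [2] K(KK(KK)K)(S(KK(KK)K))
  [3] KK(KK)K
  [4] KK

Answer: YES — reaches normal form KK in 4 ≤ 6 steps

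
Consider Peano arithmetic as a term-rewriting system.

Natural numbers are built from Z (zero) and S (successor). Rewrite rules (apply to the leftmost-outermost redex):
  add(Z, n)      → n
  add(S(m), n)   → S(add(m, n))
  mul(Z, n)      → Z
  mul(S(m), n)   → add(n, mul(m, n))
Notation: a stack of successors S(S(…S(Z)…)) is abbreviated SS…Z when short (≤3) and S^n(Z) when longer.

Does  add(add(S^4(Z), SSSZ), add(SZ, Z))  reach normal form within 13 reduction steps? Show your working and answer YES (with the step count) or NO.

  start: add(add(S^4(Z), SSSZ), add(SZ, Z))
  →1  add(S(add(SSSZ, SSSZ)), add(SZ, Z))
  →2  S(add(add(SSSZ, SSSZ), add(SZ, Z)))
  →3  S(add(S(add(SSZ, SSSZ)), add(SZ, Z)))
  →4  S(S(add(add(SSZ, SSSZ), add(SZ, Z))))
  →5  S(S(add(S(add(SZ, SSSZ)), add(SZ, Z))))
  →6  S(S(S(add(add(SZ, SSSZ), add(SZ, Z)))))
  →7  S(S(S(add(S(add(Z, SSSZ)), add(SZ, Z)))))
  →8  S(S(S(S(add(add(Z, SSSZ), add(SZ, Z))))))
  →9  S(S(S(S(add(SSSZ, add(SZ, Z))))))
  →10  S(S(S(S(S(add(SSZ, add(SZ, Z)))))))
  →11  S(S(S(S(S(S(add(SZ, add(SZ, Z))))))))
  →12  S(S(S(S(S(S(S(add(Z, add(SZ, Z)))))))))
  →13  S(S(S(S(S(S(S(add(SZ, Z))))))))

Answer: NO — after 13 steps the term is S(S(S(S(S(S(S(add(SZ, Z)))))))), not yet normal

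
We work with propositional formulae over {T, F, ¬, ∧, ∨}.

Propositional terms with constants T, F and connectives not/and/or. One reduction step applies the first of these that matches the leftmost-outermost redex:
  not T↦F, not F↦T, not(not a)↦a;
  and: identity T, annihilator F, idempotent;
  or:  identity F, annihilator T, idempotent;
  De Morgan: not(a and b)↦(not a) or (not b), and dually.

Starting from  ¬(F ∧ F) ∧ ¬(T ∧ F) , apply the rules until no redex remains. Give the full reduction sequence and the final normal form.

Answer: normal form = T  (in 8 steps)

Working:
  start: ¬(F ∧ F) ∧ ¬(T ∧ F)
  [1] (¬F ∨ ¬F) ∧ ¬(T ∧ F)
  [2] ¬F ∧ ¬(T ∧ F)
  [3] T ∧ ¬(T ∧ F)
  [4] ¬(T ∧ F)
  [5] ¬T ∨ ¬F
  [6] F ∨ ¬F
  [7] ¬F
  [8] T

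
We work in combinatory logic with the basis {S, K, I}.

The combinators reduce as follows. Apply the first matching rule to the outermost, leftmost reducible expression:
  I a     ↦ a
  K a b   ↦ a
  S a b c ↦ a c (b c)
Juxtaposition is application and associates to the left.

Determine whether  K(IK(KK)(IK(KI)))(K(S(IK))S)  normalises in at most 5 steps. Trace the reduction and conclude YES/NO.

Answer: YES — reaches normal form KK in 3 ≤ 5 steps

Reduction:
  start: K(IK(KK)(IK(KI)))(K(S(IK))S)
  →1  IK(KK)(IK(KI))
  →2  K(KK)(IK(KI))
  →3  KK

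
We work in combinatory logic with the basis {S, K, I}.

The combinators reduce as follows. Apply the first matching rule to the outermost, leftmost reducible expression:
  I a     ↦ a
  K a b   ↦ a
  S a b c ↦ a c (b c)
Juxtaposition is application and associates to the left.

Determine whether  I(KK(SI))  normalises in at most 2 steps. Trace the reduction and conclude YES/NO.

  start: I(KK(SI))
  →1  KK(SI)
  →2  K

Answer: YES — reaches normal form K in 2 ≤ 2 steps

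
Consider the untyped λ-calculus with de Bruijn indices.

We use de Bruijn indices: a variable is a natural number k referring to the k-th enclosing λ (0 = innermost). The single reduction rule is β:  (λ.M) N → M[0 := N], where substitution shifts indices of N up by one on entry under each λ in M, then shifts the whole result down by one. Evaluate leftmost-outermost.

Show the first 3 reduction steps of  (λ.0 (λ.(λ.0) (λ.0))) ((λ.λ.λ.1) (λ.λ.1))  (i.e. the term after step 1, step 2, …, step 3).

Answer: after 3 steps: λ.λ.(λ.0) (λ.0)

Reduction:
  start: (λ.0 (λ.(λ.0) (λ.0))) ((λ.λ.λ.1) (λ.λ.1))
  step 1: (λ.λ.λ.1) (λ.λ.1) (λ.(λ.0) (λ.0))
  step 2: (λ.λ.1) (λ.(λ.0) (λ.0))
  step 3: λ.λ.(λ.0) (λ.0)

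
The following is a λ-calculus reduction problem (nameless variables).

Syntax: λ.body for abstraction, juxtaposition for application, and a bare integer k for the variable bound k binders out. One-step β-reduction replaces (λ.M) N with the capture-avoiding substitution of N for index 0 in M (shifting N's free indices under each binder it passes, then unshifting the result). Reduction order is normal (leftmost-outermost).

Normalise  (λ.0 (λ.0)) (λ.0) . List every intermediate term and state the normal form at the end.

  start: (λ.0 (λ.0)) (λ.0)
  [1] (λ.0) (λ.0)
  [2] λ.0

Answer: normal form = λ.0  (in 2 steps)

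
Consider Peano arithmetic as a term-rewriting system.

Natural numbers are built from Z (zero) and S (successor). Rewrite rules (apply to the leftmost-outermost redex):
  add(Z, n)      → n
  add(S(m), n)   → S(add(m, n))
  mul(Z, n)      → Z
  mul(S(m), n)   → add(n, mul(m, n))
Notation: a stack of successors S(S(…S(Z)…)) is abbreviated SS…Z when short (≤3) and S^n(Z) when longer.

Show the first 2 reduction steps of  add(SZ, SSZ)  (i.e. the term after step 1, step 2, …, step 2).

Answer: after 2 steps: SSSZ

Working:
  start: add(SZ, SSZ)
  [1] S(add(Z, SSZ))
  [2] SSSZ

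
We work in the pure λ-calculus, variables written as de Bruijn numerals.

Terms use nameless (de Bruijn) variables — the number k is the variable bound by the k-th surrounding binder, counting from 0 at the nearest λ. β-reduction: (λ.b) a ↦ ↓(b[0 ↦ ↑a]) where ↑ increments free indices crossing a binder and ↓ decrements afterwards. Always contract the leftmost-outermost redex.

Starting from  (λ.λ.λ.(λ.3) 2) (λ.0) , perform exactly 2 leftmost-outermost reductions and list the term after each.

  start: (λ.λ.λ.(λ.3) 2) (λ.0)
  [1] λ.λ.(λ.λ.0) (λ.0)
  [2] λ.λ.λ.0

Answer: after 2 steps: λ.λ.λ.0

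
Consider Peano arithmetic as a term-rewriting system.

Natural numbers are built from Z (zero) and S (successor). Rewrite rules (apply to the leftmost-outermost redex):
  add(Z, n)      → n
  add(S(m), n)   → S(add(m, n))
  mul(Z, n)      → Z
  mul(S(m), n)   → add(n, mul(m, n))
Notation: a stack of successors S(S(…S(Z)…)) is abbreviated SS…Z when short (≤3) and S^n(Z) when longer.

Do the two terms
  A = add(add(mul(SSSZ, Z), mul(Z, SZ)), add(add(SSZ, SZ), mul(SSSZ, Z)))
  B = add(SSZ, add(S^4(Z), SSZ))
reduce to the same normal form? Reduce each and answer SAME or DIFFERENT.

Term A:
  start: add(add(mul(SSSZ, Z), mul(Z, SZ)), add(add(SSZ, SZ), mul(SSSZ, Z)))
  step 1: add(add(add(Z, mul(SSZ, Z)), mul(Z, SZ)), add(add(SSZ, SZ), mul(SSSZ, Z)))
  step 2: add(add(mul(SSZ, Z), mul(Z, SZ)), add(add(SSZ, SZ), mul(SSSZ, Z)))
  step 3: add(add(add(Z, mul(SZ, Z)), mul(Z, SZ)), add(add(SSZ, SZ), mul(SSSZ, Z)))
  step 4: add(add(mul(SZ, Z), mul(Z, SZ)), add(add(SSZ, SZ), mul(SSSZ, Z)))
  step 5: add(add(add(Z, mul(Z, Z)), mul(Z, SZ)), add(add(SSZ, SZ), mul(SSSZ, Z)))
  step 6: add(add(mul(Z, Z), mul(Z, SZ)), add(add(SSZ, SZ), mul(SSSZ, Z)))
  step 7: add(add(Z, mul(Z, SZ)), add(add(SSZ, SZ), mul(SSSZ, Z)))
  step 8: add(mul(Z, SZ), add(add(SSZ, SZ), mul(SSSZ, Z)))
  step 9: add(Z, add(add(SSZ, SZ), mul(SSSZ, Z)))
  step 10: add(add(SSZ, SZ), mul(SSSZ, Z))
  step 11: add(S(add(SZ, SZ)), mul(SSSZ, Z))
  step 12: S(add(add(SZ, SZ), mul(SSSZ, Z)))
  step 13: S(add(S(add(Z, SZ)), mul(SSSZ, Z)))
  step 14: S(S(add(add(Z, SZ), mul(SSSZ, Z))))
  step 15: S(S(add(SZ, mul(SSSZ, Z))))
  step 16: S(S(S(add(Z, mul(SSSZ, Z)))))
  step 17: S(S(S(mul(SSSZ, Z))))
  step 18: S(S(S(add(Z, mul(SSZ, Z)))))
  step 19: S(S(S(mul(SSZ, Z))))
  step 20: S(S(S(add(Z, mul(SZ, Z)))))
  step 21: S(S(S(mul(SZ, Z))))
  step 22: S(S(S(add(Z, mul(Z, Z)))))
  step 23: S(S(S(mul(Z, Z))))
  step 24: SSSZ

Term B:
  start: add(SSZ, add(S^4(Z), SSZ))
  step 1: S(add(SZ, add(S^4(Z), SSZ)))
  step 2: S(S(add(Z, add(S^4(Z), SSZ))))
  step 3: S(S(add(S^4(Z), SSZ)))
  step 4: S(S(S(add(SSSZ, SSZ))))
  step 5: S(S(S(S(add(SSZ, SSZ)))))
  step 6: S(S(S(S(S(add(SZ, SSZ))))))
  step 7: S(S(S(S(S(S(add(Z, SSZ)))))))
  step 8: S^8(Z)

Answer: DIFFERENT — A ⇓ SSSZ, B ⇓ S^8(Z)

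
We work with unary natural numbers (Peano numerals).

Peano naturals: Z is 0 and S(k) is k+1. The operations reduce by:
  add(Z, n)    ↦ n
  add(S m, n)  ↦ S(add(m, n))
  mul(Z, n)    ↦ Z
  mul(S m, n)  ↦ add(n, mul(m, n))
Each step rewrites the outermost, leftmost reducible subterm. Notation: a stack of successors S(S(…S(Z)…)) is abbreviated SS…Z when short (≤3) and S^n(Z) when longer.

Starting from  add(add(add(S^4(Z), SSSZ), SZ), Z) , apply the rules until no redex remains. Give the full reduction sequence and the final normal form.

Answer: normal form = S^8(Z)  (in 22 steps)

Reduction:
  start: add(add(add(S^4(Z), SSSZ), SZ), Z)
  step 1: add(add(S(add(SSSZ, SSSZ)), SZ), Z)
  step 2: add(S(add(add(SSSZ, SSSZ), SZ)), Z)
  step 3: S(add(add(add(SSSZ, SSSZ), SZ), Z))
  step 4: S(add(add(S(add(SSZ, SSSZ)), SZ), Z))
  step 5: S(add(S(add(add(SSZ, SSSZ), SZ)), Z))
  step 6: S(S(add(add(add(SSZ, SSSZ), SZ), Z)))
  step 7: S(S(add(add(S(add(SZ, SSSZ)), SZ), Z)))
  step 8: S(S(add(S(add(add(SZ, SSSZ), SZ)), Z)))
  step 9: S(S(S(add(add(add(SZ, SSSZ), SZ), Z))))
  step 10: S(S(S(add(add(S(add(Z, SSSZ)), SZ), Z))))
  step 11: S(S(S(add(S(add(add(Z, SSSZ), SZ)), Z))))
  step 12: S(S(S(S(add(add(add(Z, SSSZ), SZ), Z)))))
  step 13: S(S(S(S(add(add(SSSZ, SZ), Z)))))
  step 14: S(S(S(S(add(S(add(SSZ, SZ)), Z)))))
  step 15: S(S(S(S(S(add(add(SSZ, SZ), Z))))))
  step 16: S(S(S(S(S(add(S(add(SZ, SZ)), Z))))))
  step 17: S(S(S(S(S(S(add(add(SZ, SZ), Z)))))))
  step 18: S(S(S(S(S(S(add(S(add(Z, SZ)), Z)))))))
  step 19: S(S(S(S(S(S(S(add(add(Z, SZ), Z))))))))
  step 20: S(S(S(S(S(S(S(add(SZ, Z))))))))
  step 21: S(S(S(S(S(S(S(S(add(Z, Z)))))))))
  step 22: S^8(Z)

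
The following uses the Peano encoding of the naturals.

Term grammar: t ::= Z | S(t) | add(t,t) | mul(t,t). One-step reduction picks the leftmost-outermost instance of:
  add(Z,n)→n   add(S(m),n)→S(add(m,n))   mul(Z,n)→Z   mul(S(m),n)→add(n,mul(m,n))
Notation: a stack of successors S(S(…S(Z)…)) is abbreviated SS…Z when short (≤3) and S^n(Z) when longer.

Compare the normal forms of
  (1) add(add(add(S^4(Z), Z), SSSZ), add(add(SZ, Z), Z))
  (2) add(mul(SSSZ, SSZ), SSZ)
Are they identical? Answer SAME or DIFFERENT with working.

Answer: SAME — A ⇓ S^8(Z), B ⇓ S^8(Z)

Working:
Term A:
  start: add(add(add(S^4(Z), Z), SSSZ), add(add(SZ, Z), Z))
  →1  add(add(S(add(SSSZ, Z)), SSSZ), add(add(SZ, Z), Z))
  →2  add(S(add(add(SSSZ, Z), SSSZ)), add(add(SZ, Z), Z))
  →3  S(add(add(add(SSSZ, Z), SSSZ), add(add(SZ, Z), Z)))
  →4  S(add(add(S(add(SSZ, Z)), SSSZ), add(add(SZ, Z), Z)))
  →5  S(add(S(add(add(SSZ, Z), SSSZ)), add(add(SZ, Z), Z)))
  →6  S(S(add(add(add(SSZ, Z), SSSZ), add(add(SZ, Z), Z))))
  →7  S(S(add(add(S(add(SZ, Z)), SSSZ), add(add(SZ, Z), Z))))
  →8  S(S(add(S(add(add(SZ, Z), SSSZ)), add(add(SZ, Z), Z))))
  →9  S(S(S(add(add(add(SZ, Z), SSSZ), add(add(SZ, Z), Z)))))
  →10  S(S(S(add(add(S(add(Z, Z)), SSSZ), add(add(SZ, Z), Z)))))
  →11  S(S(S(add(S(add(add(Z, Z), SSSZ)), add(add(SZ, Z), Z)))))
  →12  S(S(S(S(add(add(add(Z, Z), SSSZ), add(add(SZ, Z), Z))))))
  →13  S(S(S(S(add(add(Z, SSSZ), add(add(SZ, Z), Z))))))
  →14  S(S(S(S(add(SSSZ, add(add(SZ, Z), Z))))))
  →15  S(S(S(S(S(add(SSZ, add(add(SZ, Z), Z)))))))
  →16  S(S(S(S(S(S(add(SZ, add(add(SZ, Z), Z))))))))
  →17  S(S(S(S(S(S(S(add(Z, add(add(SZ, Z), Z)))))))))
  →18  S(S(S(S(S(S(S(add(add(SZ, Z), Z))))))))
  →19  S(S(S(S(S(S(S(add(S(add(Z, Z)), Z))))))))
  →20  S(S(S(S(S(S(S(S(add(add(Z, Z), Z)))))))))
  →21  S(S(S(S(S(S(S(S(add(Z, Z)))))))))
  →22  S^8(Z)

Term B:
  start: add(mul(SSSZ, SSZ), SSZ)
  →1  add(add(SSZ, mul(SSZ, SSZ)), SSZ)
  →2  add(S(add(SZ, mul(SSZ, SSZ))), SSZ)
  →3  S(add(add(SZ, mul(SSZ, SSZ)), SSZ))
  →4  S(add(S(add(Z, mul(SSZ, SSZ))), SSZ))
  →5  S(S(add(add(Z, mul(SSZ, SSZ)), SSZ)))
  →6  S(S(add(mul(SSZ, SSZ), SSZ)))
  →7  S(S(add(add(SSZ, mul(SZ, SSZ)), SSZ)))
  →8  S(S(add(S(add(SZ, mul(SZ, SSZ))), SSZ)))
  →9  S(S(S(add(add(SZ, mul(SZ, SSZ)), SSZ))))
  →10  S(S(S(add(S(add(Z, mul(SZ, SSZ))), SSZ))))
  →11  S(S(S(S(add(add(Z, mul(SZ, SSZ)), SSZ)))))
  →12  S(S(S(S(add(mul(SZ, SSZ), SSZ)))))
  →13  S(S(S(S(add(add(SSZ, mul(Z, SSZ)), SSZ)))))
  →14  S(S(S(S(add(S(add(SZ, mul(Z, SSZ))), SSZ)))))
  →15  S(S(S(S(S(add(add(SZ, mul(Z, SSZ)), SSZ))))))
  →16  S(S(S(S(S(add(S(add(Z, mul(Z, SSZ))), SSZ))))))
  →17  S(S(S(S(S(S(add(add(Z, mul(Z, SSZ)), SSZ)))))))
  →18  S(S(S(S(S(S(add(mul(Z, SSZ), SSZ)))))))
  →19  S(S(S(S(S(S(add(Z, SSZ)))))))
  →20  S^8(Z)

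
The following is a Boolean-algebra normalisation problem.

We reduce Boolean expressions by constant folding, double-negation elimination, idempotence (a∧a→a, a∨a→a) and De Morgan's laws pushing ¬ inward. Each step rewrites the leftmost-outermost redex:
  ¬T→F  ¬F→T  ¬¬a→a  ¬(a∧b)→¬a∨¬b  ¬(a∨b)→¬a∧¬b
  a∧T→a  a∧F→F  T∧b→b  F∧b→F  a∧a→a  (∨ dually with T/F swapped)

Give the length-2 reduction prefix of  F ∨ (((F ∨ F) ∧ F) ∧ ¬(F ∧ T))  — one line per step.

  start: F ∨ (((F ∨ F) ∧ F) ∧ ¬(F ∧ T))
  →1  ((F ∨ F) ∧ F) ∧ ¬(F ∧ T)
  →2  F ∧ ¬(F ∧ T)

Answer: after 2 steps: F ∧ ¬(F ∧ T)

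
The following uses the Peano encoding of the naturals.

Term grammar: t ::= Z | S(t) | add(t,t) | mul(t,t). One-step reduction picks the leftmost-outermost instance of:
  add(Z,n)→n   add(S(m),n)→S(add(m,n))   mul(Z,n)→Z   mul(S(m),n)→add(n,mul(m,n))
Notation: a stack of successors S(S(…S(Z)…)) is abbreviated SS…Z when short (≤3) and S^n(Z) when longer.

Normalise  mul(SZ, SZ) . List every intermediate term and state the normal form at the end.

Answer: normal form = SZ  (in 4 steps)

Derivation:
  start: mul(SZ, SZ)
  [1] add(SZ, mul(Z, SZ))
  [2] S(add(Z, mul(Z, SZ)))
  [3] S(mul(Z, SZ))
  [4] SZ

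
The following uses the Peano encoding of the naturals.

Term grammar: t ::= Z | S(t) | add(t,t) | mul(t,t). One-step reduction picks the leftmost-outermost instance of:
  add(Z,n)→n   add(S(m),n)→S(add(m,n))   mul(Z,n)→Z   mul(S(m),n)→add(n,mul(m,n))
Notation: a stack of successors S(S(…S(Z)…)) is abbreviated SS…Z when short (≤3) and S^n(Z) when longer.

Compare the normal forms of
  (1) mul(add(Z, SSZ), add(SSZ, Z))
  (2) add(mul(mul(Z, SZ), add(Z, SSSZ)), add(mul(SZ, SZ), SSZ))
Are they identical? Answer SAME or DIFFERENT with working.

Answer: DIFFERENT — A ⇓ S^4(Z), B ⇓ SSSZ

Derivation:
Term A:
  start: mul(add(Z, SSZ), add(SSZ, Z))
  step 1: mul(SSZ, add(SSZ, Z))
  step 2: add(add(SSZ, Z), mul(SZ, add(SSZ, Z)))
  step 3: add(S(add(SZ, Z)), mul(SZ, add(SSZ, Z)))
  step 4: S(add(add(SZ, Z), mul(SZ, add(SSZ, Z))))
  step 5: S(add(S(add(Z, Z)), mul(SZ, add(SSZ, Z))))
  step 6: S(S(add(add(Z, Z), mul(SZ, add(SSZ, Z)))))
  step 7: S(S(add(Z, mul(SZ, add(SSZ, Z)))))
  step 8: S(S(mul(SZ, add(SSZ, Z))))
  step 9: S(S(add(add(SSZ, Z), mul(Z, add(SSZ, Z)))))
  step 10: S(S(add(S(add(SZ, Z)), mul(Z, add(SSZ, Z)))))
  step 11: S(S(S(add(add(SZ, Z), mul(Z, add(SSZ, Z))))))
  step 12: S(S(S(add(S(add(Z, Z)), mul(Z, add(SSZ, Z))))))
  step 13: S(S(S(S(add(add(Z, Z), mul(Z, add(SSZ, Z)))))))
  step 14: S(S(S(S(add(Z, mul(Z, add(SSZ, Z)))))))
  step 15: S(S(S(S(mul(Z, add(SSZ, Z))))))
  step 16: S^4(Z)

Term B:
  start: add(mul(mul(Z, SZ), add(Z, SSSZ)), add(mul(SZ, SZ), SSZ))
  step 1: add(mul(Z, add(Z, SSSZ)), add(mul(SZ, SZ), SSZ))
  step 2: add(Z, add(mul(SZ, SZ), SSZ))
  step 3: add(mul(SZ, SZ), SSZ)
  step 4: add(add(SZ, mul(Z, SZ)), SSZ)
  step 5: add(S(add(Z, mul(Z, SZ))), SSZ)
  step 6: S(add(add(Z, mul(Z, SZ)), SSZ))
  step 7: S(add(mul(Z, SZ), SSZ))
  step 8: S(add(Z, SSZ))
  step 9: SSSZ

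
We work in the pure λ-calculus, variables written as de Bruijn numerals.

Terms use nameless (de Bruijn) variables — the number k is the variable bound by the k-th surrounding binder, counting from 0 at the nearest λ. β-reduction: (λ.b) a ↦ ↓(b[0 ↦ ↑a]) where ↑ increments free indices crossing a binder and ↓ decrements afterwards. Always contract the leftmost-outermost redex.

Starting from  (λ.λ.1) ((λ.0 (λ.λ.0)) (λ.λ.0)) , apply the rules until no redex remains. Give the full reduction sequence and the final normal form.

Answer: normal form = λ.λ.0  (in 3 steps)

Reduction:
  start: (λ.λ.1) ((λ.0 (λ.λ.0)) (λ.λ.0))
  step 1: λ.(λ.0 (λ.λ.0)) (λ.λ.0)
  step 2: λ.(λ.λ.0) (λ.λ.0)
  step 3: λ.λ.0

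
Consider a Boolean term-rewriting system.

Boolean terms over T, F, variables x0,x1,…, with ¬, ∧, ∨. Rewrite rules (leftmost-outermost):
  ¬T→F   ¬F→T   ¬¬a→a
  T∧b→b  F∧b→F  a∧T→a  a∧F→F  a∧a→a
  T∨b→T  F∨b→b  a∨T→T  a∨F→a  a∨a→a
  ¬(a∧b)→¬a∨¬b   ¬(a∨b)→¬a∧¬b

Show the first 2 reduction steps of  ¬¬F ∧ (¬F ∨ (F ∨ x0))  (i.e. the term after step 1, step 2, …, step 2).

  start: ¬¬F ∧ (¬F ∨ (F ∨ x0))
  →1  F ∧ (¬F ∨ (F ∨ x0))
  →2  F

Answer: after 2 steps: F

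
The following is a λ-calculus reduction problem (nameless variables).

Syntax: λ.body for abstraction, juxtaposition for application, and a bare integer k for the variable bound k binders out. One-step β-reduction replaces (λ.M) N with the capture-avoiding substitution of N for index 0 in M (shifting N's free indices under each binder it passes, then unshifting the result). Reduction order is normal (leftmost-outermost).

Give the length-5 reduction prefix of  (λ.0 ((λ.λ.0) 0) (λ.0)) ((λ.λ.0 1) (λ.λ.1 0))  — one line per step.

Answer: after 5 steps: (λ.λ.1 0) (λ.0)

Reduction:
  start: (λ.0 ((λ.λ.0) 0) (λ.0)) ((λ.λ.0 1) (λ.λ.1 0))
  step 1: (λ.λ.0 1) (λ.λ.1 0) ((λ.λ.0) ((λ.λ.0 1) (λ.λ.1 0))) (λ.0)
  step 2: (λ.0 (λ.λ.1 0)) ((λ.λ.0) ((λ.λ.0 1) (λ.λ.1 0))) (λ.0)
  step 3: (λ.λ.0) ((λ.λ.0 1) (λ.λ.1 0)) (λ.λ.1 0) (λ.0)
  step 4: (λ.0) (λ.λ.1 0) (λ.0)
  step 5: (λ.λ.1 0) (λ.0)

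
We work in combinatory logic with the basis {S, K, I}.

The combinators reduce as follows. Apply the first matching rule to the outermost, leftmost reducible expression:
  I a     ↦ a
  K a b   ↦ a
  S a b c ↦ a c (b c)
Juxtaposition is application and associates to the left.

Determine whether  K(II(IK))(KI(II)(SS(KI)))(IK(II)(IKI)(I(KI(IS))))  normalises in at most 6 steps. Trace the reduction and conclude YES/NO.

  start: K(II(IK))(KI(II)(SS(KI)))(IK(II)(IKI)(I(KI(IS))))
  →1  II(IK)(IK(II)(IKI)(I(KI(IS))))
  →2  I(IK)(IK(II)(IKI)(I(KI(IS))))
  →3  IK(IK(II)(IKI)(I(KI(IS))))
  →4  K(IK(II)(IKI)(I(KI(IS))))
  →5  K(K(II)(IKI)(I(KI(IS))))
  →6  K(II(I(KI(IS))))

Answer: NO — after 6 steps the term is K(II(I(KI(IS)))), not yet normal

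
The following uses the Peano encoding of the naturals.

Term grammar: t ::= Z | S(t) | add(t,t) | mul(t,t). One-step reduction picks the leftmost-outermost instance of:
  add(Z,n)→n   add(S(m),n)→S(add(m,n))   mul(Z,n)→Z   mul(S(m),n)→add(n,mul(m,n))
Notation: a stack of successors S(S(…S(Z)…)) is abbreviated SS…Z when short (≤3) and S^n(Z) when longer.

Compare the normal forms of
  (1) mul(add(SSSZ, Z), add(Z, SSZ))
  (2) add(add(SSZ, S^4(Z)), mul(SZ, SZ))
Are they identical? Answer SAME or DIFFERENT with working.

Term A:
  start: mul(add(SSSZ, Z), add(Z, SSZ))
  →1  mul(S(add(SSZ, Z)), add(Z, SSZ))
  →2  add(add(Z, SSZ), mul(add(SSZ, Z), add(Z, SSZ)))
  →3  add(SSZ, mul(add(SSZ, Z), add(Z, SSZ)))
  →4  S(add(SZ, mul(add(SSZ, Z), add(Z, SSZ))))
  →5  S(S(add(Z, mul(add(SSZ, Z), add(Z, SSZ)))))
  →6  S(S(mul(add(SSZ, Z), add(Z, SSZ))))
  →7  S(S(mul(S(add(SZ, Z)), add(Z, SSZ))))
  →8  S(S(add(add(Z, SSZ), mul(add(SZ, Z), add(Z, SSZ)))))
  →9  S(S(add(SSZ, mul(add(SZ, Z), add(Z, SSZ)))))
  →10  S(S(S(add(SZ, mul(add(SZ, Z), add(Z, SSZ))))))
  →11  S(S(S(S(add(Z, mul(add(SZ, Z), add(Z, SSZ)))))))
  →12  S(S(S(S(mul(add(SZ, Z), add(Z, SSZ))))))
  →13  S(S(S(S(mul(S(add(Z, Z)), add(Z, SSZ))))))
  →14  S(S(S(S(add(add(Z, SSZ), mul(add(Z, Z), add(Z, SSZ)))))))
  →15  S(S(S(S(add(SSZ, mul(add(Z, Z), add(Z, SSZ)))))))
  →16  S(S(S(S(S(add(SZ, mul(add(Z, Z), add(Z, SSZ))))))))
  →17  S(S(S(S(S(S(add(Z, mul(add(Z, Z), add(Z, SSZ)))))))))
  →18  S(S(S(S(S(S(mul(add(Z, Z), add(Z, SSZ))))))))
  →19  S(S(S(S(S(S(mul(Z, add(Z, SSZ))))))))
  →20  S^6(Z)

Term B:
  start: add(add(SSZ, S^4(Z)), mul(SZ, SZ))
  →1  add(S(add(SZ, S^4(Z))), mul(SZ, SZ))
  →2  S(add(add(SZ, S^4(Z)), mul(SZ, SZ)))
  →3  S(add(S(add(Z, S^4(Z))), mul(SZ, SZ)))
  →4  S(S(add(add(Z, S^4(Z)), mul(SZ, SZ))))
  →5  S(S(add(S^4(Z), mul(SZ, SZ))))
  →6  S(S(S(add(SSSZ, mul(SZ, SZ)))))
  →7  S(S(S(S(add(SSZ, mul(SZ, SZ))))))
  →8  S(S(S(S(S(add(SZ, mul(SZ, SZ)))))))
  →9  S(S(S(S(S(S(add(Z, mul(SZ, SZ))))))))
  →10  S(S(S(S(S(S(mul(SZ, SZ)))))))
  →11  S(S(S(S(S(S(add(SZ, mul(Z, SZ))))))))
  →12  S(S(S(S(S(S(S(add(Z, mul(Z, SZ)))))))))
  →13  S(S(S(S(S(S(S(mul(Z, SZ))))))))
  →14  S^7(Z)

Answer: DIFFERENT — A ⇓ S^6(Z), B ⇓ S^7(Z)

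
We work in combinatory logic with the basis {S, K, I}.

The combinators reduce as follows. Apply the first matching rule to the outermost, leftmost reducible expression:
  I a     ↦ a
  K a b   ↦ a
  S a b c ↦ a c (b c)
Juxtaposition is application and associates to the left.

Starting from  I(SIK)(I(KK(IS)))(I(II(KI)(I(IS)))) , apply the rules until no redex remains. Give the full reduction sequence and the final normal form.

  start: I(SIK)(I(KK(IS)))(I(II(KI)(I(IS))))
  [1] SIK(I(KK(IS)))(I(II(KI)(I(IS))))
  [2] I(I(KK(IS)))(K(I(KK(IS))))(I(II(KI)(I(IS))))
  [3] I(KK(IS))(K(I(KK(IS))))(I(II(KI)(I(IS))))
  [4] KK(IS)(K(I(KK(IS))))(I(II(KI)(I(IS))))
  [5] K(K(I(KK(IS))))(I(II(KI)(I(IS))))
  [6] K(I(KK(IS)))
  [7] K(KK(IS))
  [8] KK

Answer: normal form = KK  (in 8 steps)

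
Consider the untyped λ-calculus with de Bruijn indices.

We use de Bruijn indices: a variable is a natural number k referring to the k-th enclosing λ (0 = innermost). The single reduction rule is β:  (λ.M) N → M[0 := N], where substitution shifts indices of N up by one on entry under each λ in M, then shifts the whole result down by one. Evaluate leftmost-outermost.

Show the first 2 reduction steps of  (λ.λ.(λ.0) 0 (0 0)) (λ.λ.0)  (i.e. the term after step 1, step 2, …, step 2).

  start: (λ.λ.(λ.0) 0 (0 0)) (λ.λ.0)
  [1] λ.(λ.0) 0 (0 0)
  [2] λ.0 (0 0)

Answer: after 2 steps: λ.0 (0 0)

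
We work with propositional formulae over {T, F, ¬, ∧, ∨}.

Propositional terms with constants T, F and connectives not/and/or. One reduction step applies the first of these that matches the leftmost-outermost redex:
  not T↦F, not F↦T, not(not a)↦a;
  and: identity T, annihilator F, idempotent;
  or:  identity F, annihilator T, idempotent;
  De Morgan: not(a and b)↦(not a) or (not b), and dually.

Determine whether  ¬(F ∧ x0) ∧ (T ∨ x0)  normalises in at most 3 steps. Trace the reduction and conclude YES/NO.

Answer: NO — after 3 steps the term is T ∧ (T ∨ x0), not yet normal

Reduction:
  start: ¬(F ∧ x0) ∧ (T ∨ x0)
  →1  (¬F ∨ ¬x0) ∧ (T ∨ x0)
  →2  (T ∨ ¬x0) ∧ (T ∨ x0)
  →3  T ∧ (T ∨ x0)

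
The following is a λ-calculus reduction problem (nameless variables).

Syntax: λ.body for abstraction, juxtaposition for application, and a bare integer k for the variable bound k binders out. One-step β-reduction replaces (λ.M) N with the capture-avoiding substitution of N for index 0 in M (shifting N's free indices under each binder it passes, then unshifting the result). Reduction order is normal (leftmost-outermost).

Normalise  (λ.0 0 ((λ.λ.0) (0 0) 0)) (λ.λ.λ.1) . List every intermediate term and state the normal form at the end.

Answer: normal form = λ.λ.λ.λ.1  (in 5 steps)

Reduction:
  start: (λ.0 0 ((λ.λ.0) (0 0) 0)) (λ.λ.λ.1)
  step 1: (λ.λ.λ.1) (λ.λ.λ.1) ((λ.λ.0) ((λ.λ.λ.1) (λ.λ.λ.1)) (λ.λ.λ.1))
  step 2: (λ.λ.1) ((λ.λ.0) ((λ.λ.λ.1) (λ.λ.λ.1)) (λ.λ.λ.1))
  step 3: λ.(λ.λ.0) ((λ.λ.λ.1) (λ.λ.λ.1)) (λ.λ.λ.1)
  step 4: λ.(λ.0) (λ.λ.λ.1)
  step 5: λ.λ.λ.λ.1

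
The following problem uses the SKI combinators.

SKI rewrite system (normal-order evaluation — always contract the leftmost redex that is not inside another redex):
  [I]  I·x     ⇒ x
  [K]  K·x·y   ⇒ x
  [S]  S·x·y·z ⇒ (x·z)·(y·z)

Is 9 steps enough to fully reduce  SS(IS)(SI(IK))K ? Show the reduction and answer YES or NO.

  start: SS(IS)(SI(IK))K
  step 1: S(SI(IK))(IS(SI(IK)))K
  step 2: SI(IK)K(IS(SI(IK))K)
  step 3: IK(IKK)(IS(SI(IK))K)
  step 4: K(IKK)(IS(SI(IK))K)
  step 5: IKK
  step 6: KK

Answer: YES — reaches normal form KK in 6 ≤ 9 steps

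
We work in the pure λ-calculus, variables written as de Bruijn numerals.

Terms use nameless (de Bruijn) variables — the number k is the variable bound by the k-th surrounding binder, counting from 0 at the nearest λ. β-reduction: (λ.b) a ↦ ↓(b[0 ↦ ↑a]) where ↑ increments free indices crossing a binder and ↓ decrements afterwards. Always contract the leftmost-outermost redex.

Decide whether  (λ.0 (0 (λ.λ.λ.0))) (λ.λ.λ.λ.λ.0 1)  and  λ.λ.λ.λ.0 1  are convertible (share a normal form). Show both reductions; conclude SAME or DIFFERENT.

Answer: SAME — A ⇓ λ.λ.λ.λ.0 1, B ⇓ λ.λ.λ.λ.0 1

Working:
Term A:
  start: (λ.0 (0 (λ.λ.λ.0))) (λ.λ.λ.λ.λ.0 1)
  →1  (λ.λ.λ.λ.λ.0 1) ((λ.λ.λ.λ.λ.0 1) (λ.λ.λ.0))
  →2  λ.λ.λ.λ.0 1

Term B:
  start: λ.λ.λ.λ.0 1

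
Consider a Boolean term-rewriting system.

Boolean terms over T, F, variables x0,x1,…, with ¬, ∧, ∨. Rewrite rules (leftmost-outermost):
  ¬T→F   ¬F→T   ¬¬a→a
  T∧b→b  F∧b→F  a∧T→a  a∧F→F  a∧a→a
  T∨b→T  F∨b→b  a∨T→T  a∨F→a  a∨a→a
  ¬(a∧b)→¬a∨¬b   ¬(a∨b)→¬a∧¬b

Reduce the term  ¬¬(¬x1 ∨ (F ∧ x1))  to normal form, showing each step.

Answer: normal form = ¬x1  (in 3 steps)

Reduction:
  start: ¬¬(¬x1 ∨ (F ∧ x1))
  [1] ¬x1 ∨ (F ∧ x1)
  [2] ¬x1 ∨ F
  [3] ¬x1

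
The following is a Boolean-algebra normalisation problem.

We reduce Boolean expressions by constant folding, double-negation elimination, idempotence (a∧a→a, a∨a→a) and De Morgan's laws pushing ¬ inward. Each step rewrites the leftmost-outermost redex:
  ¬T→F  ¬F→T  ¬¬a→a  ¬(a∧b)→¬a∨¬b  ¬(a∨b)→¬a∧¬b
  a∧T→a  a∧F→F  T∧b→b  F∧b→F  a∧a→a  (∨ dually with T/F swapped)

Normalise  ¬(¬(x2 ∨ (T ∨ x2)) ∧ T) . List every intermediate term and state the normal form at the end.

Answer: normal form = T  (in 5 steps)

Working:
  start: ¬(¬(x2 ∨ (T ∨ x2)) ∧ T)
  →1  ¬¬(x2 ∨ (T ∨ x2)) ∨ ¬T
  →2  (x2 ∨ (T ∨ x2)) ∨ ¬T
  →3  (x2 ∨ T) ∨ ¬T
  →4  T ∨ ¬T
  →5  T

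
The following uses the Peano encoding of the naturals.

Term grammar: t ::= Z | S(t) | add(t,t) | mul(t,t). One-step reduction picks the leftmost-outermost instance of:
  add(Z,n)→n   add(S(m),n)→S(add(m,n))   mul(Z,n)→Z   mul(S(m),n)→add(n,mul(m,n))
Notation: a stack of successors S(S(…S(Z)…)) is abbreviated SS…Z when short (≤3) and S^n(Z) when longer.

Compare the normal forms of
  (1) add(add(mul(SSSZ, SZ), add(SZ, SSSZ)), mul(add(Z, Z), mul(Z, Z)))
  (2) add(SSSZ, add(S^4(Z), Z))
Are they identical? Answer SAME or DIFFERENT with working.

Term A:
  start: add(add(mul(SSSZ, SZ), add(SZ, SSSZ)), mul(add(Z, Z), mul(Z, Z)))
  →1  add(add(add(SZ, mul(SSZ, SZ)), add(SZ, SSSZ)), mul(add(Z, Z), mul(Z, Z)))
  →2  add(add(S(add(Z, mul(SSZ, SZ))), add(SZ, SSSZ)), mul(add(Z, Z), mul(Z, Z)))
  →3  add(S(add(add(Z, mul(SSZ, SZ)), add(SZ, SSSZ))), mul(add(Z, Z), mul(Z, Z)))
  →4  S(add(add(add(Z, mul(SSZ, SZ)), add(SZ, SSSZ)), mul(add(Z, Z), mul(Z, Z))))
  →5  S(add(add(mul(SSZ, SZ), add(SZ, SSSZ)), mul(add(Z, Z), mul(Z, Z))))
  →6  S(add(add(add(SZ, mul(SZ, SZ)), add(SZ, SSSZ)), mul(add(Z, Z), mul(Z, Z))))
  →7  S(add(add(S(add(Z, mul(SZ, SZ))), add(SZ, SSSZ)), mul(add(Z, Z), mul(Z, Z))))
  →8  S(add(S(add(add(Z, mul(SZ, SZ)), add(SZ, SSSZ))), mul(add(Z, Z), mul(Z, Z))))
  →9  S(S(add(add(add(Z, mul(SZ, SZ)), add(SZ, SSSZ)), mul(add(Z, Z), mul(Z, Z)))))
  →10  S(S(add(add(mul(SZ, SZ), add(SZ, SSSZ)), mul(add(Z, Z), mul(Z, Z)))))
  →11  S(S(add(add(add(SZ, mul(Z, SZ)), add(SZ, SSSZ)), mul(add(Z, Z), mul(Z, Z)))))
  →12  S(S(add(add(S(add(Z, mul(Z, SZ))), add(SZ, SSSZ)), mul(add(Z, Z), mul(Z, Z)))))
  →13  S(S(add(S(add(add(Z, mul(Z, SZ)), add(SZ, SSSZ))), mul(add(Z, Z), mul(Z, Z)))))
  →14  S(S(S(add(add(add(Z, mul(Z, SZ)), add(SZ, SSSZ)), mul(add(Z, Z), mul(Z, Z))))))
  →15  S(S(S(add(add(mul(Z, SZ), add(SZ, SSSZ)), mul(add(Z, Z), mul(Z, Z))))))
  →16  S(S(S(add(add(Z, add(SZ, SSSZ)), mul(add(Z, Z), mul(Z, Z))))))
  →17  S(S(S(add(add(SZ, SSSZ), mul(add(Z, Z), mul(Z, Z))))))
  →18  S(S(S(add(S(add(Z, SSSZ)), mul(add(Z, Z), mul(Z, Z))))))
  →19  S(S(S(S(add(add(Z, SSSZ), mul(add(Z, Z), mul(Z, Z)))))))
  →20  S(S(S(S(add(SSSZ, mul(add(Z, Z), mul(Z, Z)))))))
  →21  S(S(S(S(S(add(SSZ, mul(add(Z, Z), mul(Z, Z))))))))
  →22  S(S(S(S(S(S(add(SZ, mul(add(Z, Z), mul(Z, Z)))))))))
  →23  S(S(S(S(S(S(S(add(Z, mul(add(Z, Z), mul(Z, Z))))))))))
  →24  S(S(S(S(S(S(S(mul(add(Z, Z), mul(Z, Z)))))))))
  →25  S(S(S(S(S(S(S(mul(Z, mul(Z, Z)))))))))
  →26  S^7(Z)

Term B:
  start: add(SSSZ, add(S^4(Z), Z))
  →1  S(add(SSZ, add(S^4(Z), Z)))
  →2  S(S(add(SZ, add(S^4(Z), Z))))
  →3  S(S(S(add(Z, add(S^4(Z), Z)))))
  →4  S(S(S(add(S^4(Z), Z))))
  →5  S(S(S(S(add(SSSZ, Z)))))
  →6  S(S(S(S(S(add(SSZ, Z))))))
  →7  S(S(S(S(S(S(add(SZ, Z)))))))
  →8  S(S(S(S(S(S(S(add(Z, Z))))))))
  →9  S^7(Z)

Answer: SAME — A ⇓ S^7(Z), B ⇓ S^7(Z)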